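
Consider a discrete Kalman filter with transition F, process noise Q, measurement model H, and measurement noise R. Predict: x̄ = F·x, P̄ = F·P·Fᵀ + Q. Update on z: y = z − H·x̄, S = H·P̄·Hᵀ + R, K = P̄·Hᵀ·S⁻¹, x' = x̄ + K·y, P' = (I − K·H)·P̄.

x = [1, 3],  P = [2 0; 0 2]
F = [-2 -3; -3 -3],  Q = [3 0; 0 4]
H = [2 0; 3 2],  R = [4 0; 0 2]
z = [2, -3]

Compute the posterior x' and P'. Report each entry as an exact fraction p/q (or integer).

x̄ = F·x = [-11, -12]
P̄ = F·P·Fᵀ + Q = [29 30; 30 40]
y = z − H·x̄ = [24, 54]
S = H·P̄·Hᵀ + R = [120 294; 294 783]
K = P̄·Hᵀ·S⁻¹ = [61/209 49/627; -250/627 230/627]
x' = x̄ + K·y = [47/209, -368/209]
P' = (I − K·H)·P̄ = [122/209 -500/627; -500/627 980/627]

x' = [47/209, -368/209]
P' = [122/209 -500/627; -500/627 980/627]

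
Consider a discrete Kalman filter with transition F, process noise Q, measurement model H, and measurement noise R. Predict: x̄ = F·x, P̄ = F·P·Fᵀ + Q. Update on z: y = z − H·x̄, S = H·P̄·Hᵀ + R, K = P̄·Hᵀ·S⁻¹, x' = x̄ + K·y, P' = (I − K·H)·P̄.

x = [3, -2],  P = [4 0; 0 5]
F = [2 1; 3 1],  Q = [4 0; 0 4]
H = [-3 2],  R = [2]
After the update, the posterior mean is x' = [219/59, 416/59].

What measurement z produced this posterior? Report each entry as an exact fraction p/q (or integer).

z = [3]

x̄ = F·x = [4, 7]
P̄ = F·P·Fᵀ + Q = [25 29; 29 45]
S = H·P̄·Hᵀ + R = [59]
K = P̄·Hᵀ·S⁻¹ = [-17/59; 3/59]
x' − x̄ = [-17/59, 3/59] = K·y
y = (KᵀK)⁻¹·Kᵀ·(x' − x̄) = [1]
z = y + H·x̄ = [1] + [2] = [3]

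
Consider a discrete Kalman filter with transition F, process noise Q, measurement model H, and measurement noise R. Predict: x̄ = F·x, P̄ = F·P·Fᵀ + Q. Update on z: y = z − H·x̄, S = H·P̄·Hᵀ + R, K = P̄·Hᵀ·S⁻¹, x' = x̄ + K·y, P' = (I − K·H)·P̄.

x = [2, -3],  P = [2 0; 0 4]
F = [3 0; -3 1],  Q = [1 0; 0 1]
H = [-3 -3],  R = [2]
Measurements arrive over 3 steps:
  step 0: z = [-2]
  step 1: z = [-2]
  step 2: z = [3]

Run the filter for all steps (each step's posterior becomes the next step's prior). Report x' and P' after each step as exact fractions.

step 0: x' = [369/56, -339/56], P' = [1055/56 -1053/56; -1053/56 1063/56]
step 1: x' = [23583/10687, -17211/10687], P' = [275251/10687 -281457/10687; -281457/10687 290013/10687]
step 2: x' = [14113827/2823857, -16950732/2823857], P' = [72082214/2823857 -73749582/2823857; -73749582/2823857 76039724/2823857]

step 0: x̄ = F·x = [6, -9]
step 0: P̄ = F·P·Fᵀ + Q = [19 -18; -18 23]
step 0: y = z − H·x̄ = [-11]
step 0: S = H·P̄·Hᵀ + R = [56]
step 0: K = P̄·Hᵀ·S⁻¹ = [-3/56; -15/56]
step 0: x' = x̄ + K·y = [369/56, -339/56]
step 0: P' = (I − K·H)·P̄ = [1055/56 -1053/56; -1053/56 1063/56]
step 1: x̄ = F·x = [1107/56, -723/28]
step 1: P̄ = F·P·Fᵀ + Q = [9551/56 -6327/28; -6327/28 4233/14]
step 1: y = z − H·x̄ = [-1129/56]
step 1: S = H·P̄·Hᵀ + R = [10687/56]
step 1: K = P̄·Hᵀ·S⁻¹ = [9309/10687; -12834/10687]
step 1: x' = x̄ + K·y = [23583/10687, -17211/10687]
step 1: P' = (I − K·H)·P̄ = [275251/10687 -281457/10687; -281457/10687 290013/10687]
step 2: x̄ = F·x = [70749/10687, -87960/10687]
step 2: P̄ = F·P·Fᵀ + Q = [2487946/10687 -3321630/10687; -3321630/10687 4466701/10687]
step 2: y = z − H·x̄ = [-19572/10687]
step 2: S = H·P̄·Hᵀ + R = [2823857/10687]
step 2: K = P̄·Hᵀ·S⁻¹ = [2501052/2823857; -3435213/2823857]
step 2: x' = x̄ + K·y = [14113827/2823857, -16950732/2823857]
step 2: P' = (I − K·H)·P̄ = [72082214/2823857 -73749582/2823857; -73749582/2823857 76039724/2823857]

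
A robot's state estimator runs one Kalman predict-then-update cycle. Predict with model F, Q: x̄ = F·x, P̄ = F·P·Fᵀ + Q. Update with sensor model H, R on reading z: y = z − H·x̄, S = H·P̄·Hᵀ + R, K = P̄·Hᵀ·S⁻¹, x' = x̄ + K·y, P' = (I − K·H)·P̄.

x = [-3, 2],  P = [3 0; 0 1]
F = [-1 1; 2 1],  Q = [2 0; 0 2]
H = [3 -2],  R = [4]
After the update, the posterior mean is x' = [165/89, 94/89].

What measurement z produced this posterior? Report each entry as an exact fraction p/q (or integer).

x̄ = F·x = [5, -4]
P̄ = F·P·Fᵀ + Q = [6 -5; -5 15]
S = H·P̄·Hᵀ + R = [178]
K = P̄·Hᵀ·S⁻¹ = [14/89; -45/178]
x' − x̄ = [-280/89, 450/89] = K·y
y = (KᵀK)⁻¹·Kᵀ·(x' − x̄) = [-20]
z = y + H·x̄ = [-20] + [23] = [3]

z = [3]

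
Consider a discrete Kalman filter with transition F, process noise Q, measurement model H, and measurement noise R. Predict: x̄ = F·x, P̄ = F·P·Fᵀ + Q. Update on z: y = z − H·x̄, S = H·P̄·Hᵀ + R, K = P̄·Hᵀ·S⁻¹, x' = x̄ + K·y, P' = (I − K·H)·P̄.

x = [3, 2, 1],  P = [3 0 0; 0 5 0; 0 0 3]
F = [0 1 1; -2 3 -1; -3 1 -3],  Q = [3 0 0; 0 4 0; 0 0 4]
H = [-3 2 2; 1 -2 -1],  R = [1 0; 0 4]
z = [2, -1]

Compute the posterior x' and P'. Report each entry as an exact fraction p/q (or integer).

x̄ = F·x = [3, -1, -10]
P̄ = F·P·Fᵀ + Q = [11 12 -4; 12 64 42; -4 42 63]
y = z − H·x̄ = [33, -16]
S = H·P̄·Hᵀ + R = [848 -591; -591 462]
K = P̄·Hᵀ·S⁻¹ = [-4391/14165 -5893/14165; -4022/14165 -29968/42495; 4441/14165 3154/42495]
x' = x̄ + K·y = [-1624/2833, 7763/8499, -7151/8499]
P' = (I − K·H)·P̄ = [28131/14165 11702/14165 28299/14165; 11702/14165 108352/42495 -61726/42495; 28299/14165 -61726/42495 195733/42495]

x' = [-1624/2833, 7763/8499, -7151/8499]
P' = [28131/14165 11702/14165 28299/14165; 11702/14165 108352/42495 -61726/42495; 28299/14165 -61726/42495 195733/42495]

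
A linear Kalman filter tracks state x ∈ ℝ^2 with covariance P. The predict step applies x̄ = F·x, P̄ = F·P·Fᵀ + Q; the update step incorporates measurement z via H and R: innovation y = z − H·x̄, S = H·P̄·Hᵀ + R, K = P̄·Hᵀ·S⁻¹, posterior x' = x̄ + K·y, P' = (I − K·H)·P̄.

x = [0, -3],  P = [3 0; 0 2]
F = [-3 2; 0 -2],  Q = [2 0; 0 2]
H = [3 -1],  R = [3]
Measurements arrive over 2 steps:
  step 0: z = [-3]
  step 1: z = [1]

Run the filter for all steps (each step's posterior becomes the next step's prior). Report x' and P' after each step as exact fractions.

step 0: x' = [135/394, 825/197], P' = [417/394 447/197; 447/197 1392/197]
step 1: x' = [71454/92279, 87310/92279], P' = [80065/92279 178338/92279; 178338/92279 622734/92279]

step 0: x̄ = F·x = [-6, 6]
step 0: P̄ = F·P·Fᵀ + Q = [37 -8; -8 10]
step 0: y = z − H·x̄ = [21]
step 0: S = H·P̄·Hᵀ + R = [394]
step 0: K = P̄·Hᵀ·S⁻¹ = [119/394; -17/197]
step 0: x' = x̄ + K·y = [135/394, 825/197]
step 0: P' = (I − K·H)·P̄ = [417/394 447/197; 447/197 1392/197]
step 1: x̄ = F·x = [2895/394, -1650/197]
step 1: P̄ = F·P·Fᵀ + Q = [4949/394 -2886/197; -2886/197 5962/197]
step 1: y = z − H·x̄ = [-11591/394]
step 1: S = H·P̄·Hᵀ + R = [92279/394]
step 1: K = P̄·Hᵀ·S⁻¹ = [20619/92279; -29240/92279]
step 1: x' = x̄ + K·y = [71454/92279, 87310/92279]
step 1: P' = (I − K·H)·P̄ = [80065/92279 178338/92279; 178338/92279 622734/92279]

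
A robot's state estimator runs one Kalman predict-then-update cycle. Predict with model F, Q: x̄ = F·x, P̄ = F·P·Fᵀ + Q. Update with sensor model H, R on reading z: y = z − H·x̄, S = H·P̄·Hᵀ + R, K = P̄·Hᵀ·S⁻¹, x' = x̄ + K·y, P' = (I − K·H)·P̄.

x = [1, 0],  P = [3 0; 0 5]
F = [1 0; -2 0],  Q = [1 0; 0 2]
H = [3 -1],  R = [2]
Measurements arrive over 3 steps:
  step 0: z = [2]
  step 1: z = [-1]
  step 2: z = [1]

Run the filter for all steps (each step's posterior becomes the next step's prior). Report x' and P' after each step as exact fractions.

step 0: x' = [17/44, -10/11], P' = [7/22 6/11; 6/11 26/11]
step 1: x' = [-118/461, -22/461], P' = [144/461 230/461; 230/461 918/461]
step 2: x' = [2339/9593, -474/9593], P' = [2996/9593 4782/9593; 4782/9593 19070/9593]

step 0: x̄ = F·x = [1, -2]
step 0: P̄ = F·P·Fᵀ + Q = [4 -6; -6 14]
step 0: y = z − H·x̄ = [-3]
step 0: S = H·P̄·Hᵀ + R = [88]
step 0: K = P̄·Hᵀ·S⁻¹ = [9/44; -4/11]
step 0: x' = x̄ + K·y = [17/44, -10/11]
step 0: P' = (I − K·H)·P̄ = [7/22 6/11; 6/11 26/11]
step 1: x̄ = F·x = [17/44, -17/22]
step 1: P̄ = F·P·Fᵀ + Q = [29/22 -7/11; -7/11 36/11]
step 1: y = z − H·x̄ = [-129/44]
step 1: S = H·P̄·Hᵀ + R = [461/22]
step 1: K = P̄·Hᵀ·S⁻¹ = [101/461; -114/461]
step 1: x' = x̄ + K·y = [-118/461, -22/461]
step 1: P' = (I − K·H)·P̄ = [144/461 230/461; 230/461 918/461]
step 2: x̄ = F·x = [-118/461, 236/461]
step 2: P̄ = F·P·Fᵀ + Q = [605/461 -288/461; -288/461 1498/461]
step 2: y = z − H·x̄ = [1051/461]
step 2: S = H·P̄·Hᵀ + R = [9593/461]
step 2: K = P̄·Hᵀ·S⁻¹ = [2103/9593; -2362/9593]
step 2: x' = x̄ + K·y = [2339/9593, -474/9593]
step 2: P' = (I − K·H)·P̄ = [2996/9593 4782/9593; 4782/9593 19070/9593]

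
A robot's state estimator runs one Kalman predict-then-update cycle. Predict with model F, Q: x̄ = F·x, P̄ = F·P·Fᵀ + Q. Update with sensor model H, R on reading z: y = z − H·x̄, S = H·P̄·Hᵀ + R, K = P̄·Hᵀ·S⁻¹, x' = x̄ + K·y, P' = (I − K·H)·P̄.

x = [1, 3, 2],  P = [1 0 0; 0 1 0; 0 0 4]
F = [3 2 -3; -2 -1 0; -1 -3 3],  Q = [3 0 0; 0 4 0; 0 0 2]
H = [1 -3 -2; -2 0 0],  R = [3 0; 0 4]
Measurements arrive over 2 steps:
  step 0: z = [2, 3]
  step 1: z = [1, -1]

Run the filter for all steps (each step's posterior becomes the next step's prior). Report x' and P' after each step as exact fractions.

step 0: x' = [-4425/2546, -11531/5092, 92/67], P' = [1119/1273 1271/2546 -24/67; 1271/2546 18599/5092 -659/134; -24/67 -659/134 498/67]
step 1: x' = [5735203/9858210, 21048053/9858210, -16480853/4929105], P' = [1375324/1643035 2369008/4929105 -600857/1643035; 2369008/4929105 3565235/985821 -4840172/985821; -600857/1643035 -4840172/985821 2452269/328607]

step 0: x̄ = F·x = [3, -5, -4]
step 0: P̄ = F·P·Fᵀ + Q = [52 -8 -45; -8 9 5; -45 5 48]
step 0: y = z − H·x̄ = [-24, 9]
step 0: S = H·P̄·Hᵀ + R = [616 -332; -332 212]
step 0: K = P̄·Hᵀ·S⁻¹ = [83/2546 -1119/2546; -1057/5092 -1271/5092; -21/134 12/67]
step 0: x' = x̄ + K·y = [-4425/2546, -11531/5092, 92/67]
step 0: P' = (I − K·H)·P̄ = [1119/1273 1271/2546 -24/67; 1271/2546 18599/5092 -659/134; -24/67 -659/134 498/67]
step 1: x̄ = F·x = [-17647/1273, 29231/5092, 64419/5092]
step 1: P̄ = F·P·Fᵀ + Q = [208607/1273 -83959/2546 -445567/2546; -83959/2546 67039/5092 168613/5092; -445567/2546 168613/5092 999635/5092]
step 1: y = z − H·x̄ = [292211/5092, -36567/1273]
step 1: S = H·P̄·Hᵀ + R = [12046995/5092 -1560225/1273; -1560225/1273 839520/1273]
step 1: K = P̄·Hᵀ·S⁻¹ = [41606/985821 -687662/1643035; -902599/4929105 -1184504/4929105; -922687/4929105 600857/3286070]
step 1: x' = x̄ + K·y = [5735203/9858210, 21048053/9858210, -16480853/4929105]
step 1: P' = (I − K·H)·P̄ = [1375324/1643035 2369008/4929105 -600857/1643035; 2369008/4929105 3565235/985821 -4840172/985821; -600857/1643035 -4840172/985821 2452269/328607]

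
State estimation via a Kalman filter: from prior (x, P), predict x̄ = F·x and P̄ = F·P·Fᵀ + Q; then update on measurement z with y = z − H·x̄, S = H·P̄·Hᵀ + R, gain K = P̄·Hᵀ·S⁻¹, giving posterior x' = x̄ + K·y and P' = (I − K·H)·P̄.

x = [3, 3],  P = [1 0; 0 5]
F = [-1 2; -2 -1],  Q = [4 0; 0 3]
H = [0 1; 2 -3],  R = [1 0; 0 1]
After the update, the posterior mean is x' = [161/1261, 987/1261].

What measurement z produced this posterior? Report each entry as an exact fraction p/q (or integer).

z = [2, -2]

x̄ = F·x = [3, -9]
P̄ = F·P·Fᵀ + Q = [25 -8; -8 12]
S = H·P̄·Hᵀ + R = [13 -52; -52 305]
K = P̄·Hᵀ·S⁻¹ = [1408/1261 42/97; 956/1261 -4/97]
x' − x̄ = [-3622/1261, 12336/1261] = K·y
y = (KᵀK)⁻¹·Kᵀ·(x' − x̄) = [11, -35]
z = y + H·x̄ = [11, -35] + [-9, 33] = [2, -2]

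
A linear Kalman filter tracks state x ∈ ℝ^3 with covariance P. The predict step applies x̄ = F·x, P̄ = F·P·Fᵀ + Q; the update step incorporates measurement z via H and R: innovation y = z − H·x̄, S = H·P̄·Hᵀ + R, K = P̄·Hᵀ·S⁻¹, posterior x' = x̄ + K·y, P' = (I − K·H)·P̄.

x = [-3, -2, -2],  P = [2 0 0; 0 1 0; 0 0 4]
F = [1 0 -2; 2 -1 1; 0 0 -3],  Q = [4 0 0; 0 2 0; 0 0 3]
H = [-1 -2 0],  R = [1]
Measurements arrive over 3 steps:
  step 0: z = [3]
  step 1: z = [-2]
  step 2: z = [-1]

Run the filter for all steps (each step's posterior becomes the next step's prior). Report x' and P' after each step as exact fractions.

step 0: x̄ = F·x = [1, -6, 6]
step 0: P̄ = F·P·Fᵀ + Q = [22 -4 24; -4 15 -12; 24 -12 39]
step 0: y = z − H·x̄ = [-8]
step 0: S = H·P̄·Hᵀ + R = [67]
step 0: K = P̄·Hᵀ·S⁻¹ = [-14/67; -26/67; 0]
step 0: x' = x̄ + K·y = [179/67, -194/67, 6]
step 0: P' = (I − K·H)·P̄ = [1278/67 -632/67 24; -632/67 329/67 -12; 24 -12 39]
step 1: x̄ = F·x = [-625/67, 954/67, -18]
step 1: P̄ = F·P·Fᵀ + Q = [5566/67 -8470/67 162; -8470/67 18756/67 -297; 162 -297 354]
step 1: y = z − H·x̄ = [1149/67]
step 1: S = H·P̄·Hᵀ + R = [46777/67]
step 1: K = P̄·Hᵀ·S⁻¹ = [11374/46777; -29042/46777; 28944/46777]
step 1: x' = x̄ + K·y = [-241297/46777, 168000/46777, -345618/46777]
step 1: P' = (I − K·H)·P̄ = [1955118/46777 -983246/46777 2664306/46777; -983246/46777 506144/46777 -1346625/46777; 2664306/46777 -1346625/46777 4055250/46777]
step 2: x̄ = F·x = [449939/46777, -996212/46777, 1036854/46777]
step 2: P̄ = F·P·Fᵀ + Q = [7706002/46777 -13903186/46777 16338582/46777; -13903186/46777 29758878/46777 -32191461/46777; 16338582/46777 -32191461/46777 36637581/46777]
step 2: y = z − H·x̄ = [-1589262/46777]
step 2: S = H·P̄·Hᵀ + R = [71175547/46777]
step 2: K = P̄·Hᵀ·S⁻¹ = [20100370/71175547; -45614570/71175547; 48044340/71175547]
step 2: x' = x̄ + K·y = [1708109/71175547, 33939088/71175547, -54650646/71175547]
step 2: P' = (I − K·H)·P̄ = [3088142322/71175547 -1554121346/71175547 4215715002/71175547; -1554121346/71175547 799867958/71175547 -2131879671/71175547; 4215715002/71175547 -2131879671/71175547 6401463591/71175547]

step 0: x' = [179/67, -194/67, 6], P' = [1278/67 -632/67 24; -632/67 329/67 -12; 24 -12 39]
step 1: x' = [-241297/46777, 168000/46777, -345618/46777], P' = [1955118/46777 -983246/46777 2664306/46777; -983246/46777 506144/46777 -1346625/46777; 2664306/46777 -1346625/46777 4055250/46777]
step 2: x' = [1708109/71175547, 33939088/71175547, -54650646/71175547], P' = [3088142322/71175547 -1554121346/71175547 4215715002/71175547; -1554121346/71175547 799867958/71175547 -2131879671/71175547; 4215715002/71175547 -2131879671/71175547 6401463591/71175547]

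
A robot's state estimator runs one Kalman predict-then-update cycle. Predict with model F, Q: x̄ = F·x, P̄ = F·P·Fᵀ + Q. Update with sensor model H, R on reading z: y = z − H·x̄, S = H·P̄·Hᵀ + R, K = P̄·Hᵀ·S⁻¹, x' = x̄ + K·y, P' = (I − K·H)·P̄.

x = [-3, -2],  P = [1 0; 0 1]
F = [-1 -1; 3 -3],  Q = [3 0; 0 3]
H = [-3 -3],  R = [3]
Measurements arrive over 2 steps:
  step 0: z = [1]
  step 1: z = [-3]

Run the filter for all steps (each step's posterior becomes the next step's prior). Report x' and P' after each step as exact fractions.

step 0: x̄ = F·x = [5, -3]
step 0: P̄ = F·P·Fᵀ + Q = [5 0; 0 21]
step 0: y = z − H·x̄ = [7]
step 0: S = H·P̄·Hᵀ + R = [237]
step 0: K = P̄·Hᵀ·S⁻¹ = [-5/79; -21/79]
step 0: x' = x̄ + K·y = [360/79, -384/79]
step 0: P' = (I − K·H)·P̄ = [320/79 -315/79; -315/79 336/79]
step 1: x̄ = F·x = [24/79, 2232/79]
step 1: P̄ = F·P·Fᵀ + Q = [263/79 48/79; 48/79 11811/79]
step 1: y = z − H·x̄ = [6531/79]
step 1: S = H·P̄·Hᵀ + R = [109767/79]
step 1: K = P̄·Hᵀ·S⁻¹ = [-311/36589; -11859/36589]
step 1: x' = x̄ + K·y = [-2085/5227, 7623/5227]
step 1: P' = (I − K·H)·P̄ = [118136/36589 -117825/36589; -117825/36589 129684/36589]

step 0: x' = [360/79, -384/79], P' = [320/79 -315/79; -315/79 336/79]
step 1: x' = [-2085/5227, 7623/5227], P' = [118136/36589 -117825/36589; -117825/36589 129684/36589]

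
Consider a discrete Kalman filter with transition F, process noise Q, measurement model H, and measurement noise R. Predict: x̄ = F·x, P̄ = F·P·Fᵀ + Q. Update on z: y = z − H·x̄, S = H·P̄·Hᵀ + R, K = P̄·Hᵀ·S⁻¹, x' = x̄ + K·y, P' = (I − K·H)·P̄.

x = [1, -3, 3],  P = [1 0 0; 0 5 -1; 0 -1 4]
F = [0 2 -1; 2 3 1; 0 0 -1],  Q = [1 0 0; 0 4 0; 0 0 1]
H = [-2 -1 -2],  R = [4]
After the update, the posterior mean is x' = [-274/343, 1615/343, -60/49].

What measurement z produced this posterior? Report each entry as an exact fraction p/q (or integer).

z = [-1]

x̄ = F·x = [-9, -4, -3]
P̄ = F·P·Fᵀ + Q = [29 27 6; 27 51 -1; 6 -1 5]
S = H·P̄·Hᵀ + R = [343]
K = P̄·Hᵀ·S⁻¹ = [-97/343; -103/343; -3/49]
x' − x̄ = [2813/343, 2987/343, 87/49] = K·y
y = (KᵀK)⁻¹·Kᵀ·(x' − x̄) = [-29]
z = y + H·x̄ = [-29] + [28] = [-1]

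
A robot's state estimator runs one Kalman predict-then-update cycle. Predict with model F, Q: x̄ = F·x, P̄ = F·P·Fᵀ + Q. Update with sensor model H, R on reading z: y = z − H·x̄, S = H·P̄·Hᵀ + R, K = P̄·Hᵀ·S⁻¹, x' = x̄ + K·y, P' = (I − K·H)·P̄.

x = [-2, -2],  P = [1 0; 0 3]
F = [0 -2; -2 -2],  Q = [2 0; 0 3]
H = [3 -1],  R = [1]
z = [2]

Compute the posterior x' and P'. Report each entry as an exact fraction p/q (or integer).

x̄ = F·x = [4, 8]
P̄ = F·P·Fᵀ + Q = [14 12; 12 19]
y = z − H·x̄ = [-2]
S = H·P̄·Hᵀ + R = [74]
K = P̄·Hᵀ·S⁻¹ = [15/37; 17/74]
x' = x̄ + K·y = [118/37, 279/37]
P' = (I − K·H)·P̄ = [68/37 189/37; 189/37 1117/74]

x' = [118/37, 279/37]
P' = [68/37 189/37; 189/37 1117/74]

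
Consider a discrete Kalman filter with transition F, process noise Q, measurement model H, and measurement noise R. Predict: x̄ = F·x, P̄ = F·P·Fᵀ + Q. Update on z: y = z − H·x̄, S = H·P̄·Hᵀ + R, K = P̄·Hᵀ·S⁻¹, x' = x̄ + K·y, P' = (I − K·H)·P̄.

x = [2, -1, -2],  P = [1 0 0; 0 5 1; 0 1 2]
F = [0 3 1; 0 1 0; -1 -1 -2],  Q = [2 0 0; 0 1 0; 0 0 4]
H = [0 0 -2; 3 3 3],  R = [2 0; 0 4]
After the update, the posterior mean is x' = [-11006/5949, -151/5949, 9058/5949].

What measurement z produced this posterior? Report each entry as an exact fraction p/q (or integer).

z = [-3, -1]

x̄ = F·x = [-5, -1, 3]
P̄ = F·P·Fᵀ + Q = [55 16 -26; 16 6 -7; -26 -7 22]
S = H·P̄·Hᵀ + R = [90 66; 66 445]
K = P̄·Hᵀ·S⁻¹ = [7115/17847 1453/5949; 1630/17847 521/5949; -8701/17847 -11/5949]
x' − x̄ = [18739/5949, 5798/5949, -8789/5949] = K·y
y = (KᵀK)⁻¹·Kᵀ·(x' − x̄) = [3, 8]
z = y + H·x̄ = [3, 8] + [-6, -9] = [-3, -1]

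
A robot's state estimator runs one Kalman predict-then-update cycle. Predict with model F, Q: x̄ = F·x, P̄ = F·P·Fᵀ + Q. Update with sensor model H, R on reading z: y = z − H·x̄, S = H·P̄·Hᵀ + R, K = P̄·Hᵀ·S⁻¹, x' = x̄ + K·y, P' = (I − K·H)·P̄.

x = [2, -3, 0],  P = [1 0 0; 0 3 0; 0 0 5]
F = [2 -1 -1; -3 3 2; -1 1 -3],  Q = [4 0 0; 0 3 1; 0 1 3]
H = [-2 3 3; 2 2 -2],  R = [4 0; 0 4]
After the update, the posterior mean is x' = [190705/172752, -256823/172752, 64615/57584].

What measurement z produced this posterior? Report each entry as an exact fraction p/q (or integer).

x̄ = F·x = [7, -15, -5]
P̄ = F·P·Fᵀ + Q = [16 -25 10; -25 59 -17; 10 -17 52]
S = H·P̄·Hᵀ + R = [941 28; 28 368]
K = P̄·Hᵀ·S⁻¹ = [-3409/43188 -16801/172752; 7739/43188 45527/172752; 1441/14396 -18903/57584]
x' − x̄ = [-1018559/172752, 2334457/172752, 352535/57584] = K·y
y = (KᵀK)⁻¹·Kᵀ·(x' − x̄) = [71, 3]
z = y + H·x̄ = [71, 3] + [-74, -6] = [-3, -3]

z = [-3, -3]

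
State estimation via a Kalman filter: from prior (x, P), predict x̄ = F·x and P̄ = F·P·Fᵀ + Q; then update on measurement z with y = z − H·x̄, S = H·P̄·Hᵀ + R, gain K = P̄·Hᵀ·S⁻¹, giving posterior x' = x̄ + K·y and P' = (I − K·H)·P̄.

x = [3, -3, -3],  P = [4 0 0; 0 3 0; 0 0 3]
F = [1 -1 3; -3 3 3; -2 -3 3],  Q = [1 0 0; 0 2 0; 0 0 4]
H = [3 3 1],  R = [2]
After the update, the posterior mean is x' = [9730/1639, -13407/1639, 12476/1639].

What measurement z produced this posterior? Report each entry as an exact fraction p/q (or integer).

z = [1]

x̄ = F·x = [-3, -27, -6]
P̄ = F·P·Fᵀ + Q = [35 6 28; 6 92 24; 28 24 74]
S = H·P̄·Hᵀ + R = [1639]
K = P̄·Hᵀ·S⁻¹ = [151/1639; 318/1639; 230/1639]
x' − x̄ = [14647/1639, 30846/1639, 22310/1639] = K·y
y = (KᵀK)⁻¹·Kᵀ·(x' − x̄) = [97]
z = y + H·x̄ = [97] + [-96] = [1]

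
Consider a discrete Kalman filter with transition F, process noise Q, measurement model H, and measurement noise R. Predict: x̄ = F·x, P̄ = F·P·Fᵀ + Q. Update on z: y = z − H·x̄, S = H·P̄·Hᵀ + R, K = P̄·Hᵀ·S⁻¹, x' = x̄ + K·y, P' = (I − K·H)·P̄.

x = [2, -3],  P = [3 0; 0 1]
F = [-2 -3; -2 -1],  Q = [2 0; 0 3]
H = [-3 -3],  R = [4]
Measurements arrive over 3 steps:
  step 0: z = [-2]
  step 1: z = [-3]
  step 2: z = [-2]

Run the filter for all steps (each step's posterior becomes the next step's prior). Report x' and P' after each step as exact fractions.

step 0: x' = [397/125, -311/125], P' = [1379/625 -1227/625; -1227/625 1351/625]
step 1: x' = [211769/70369, -150780/70369], P' = [247861/70369 -232045/70369; -232045/70369 246393/70369]
step 2: x' = [19536950/7791697, -15505960/7791697], P' = [37882023/7791697 -36124255/7791697; -36124255/7791697 37704363/7791697]

step 0: x̄ = F·x = [5, -1]
step 0: P̄ = F·P·Fᵀ + Q = [23 15; 15 16]
step 0: y = z − H·x̄ = [10]
step 0: S = H·P̄·Hᵀ + R = [625]
step 0: K = P̄·Hᵀ·S⁻¹ = [-114/625; -93/625]
step 0: x' = x̄ + K·y = [397/125, -311/125]
step 0: P' = (I − K·H)·P̄ = [1379/625 -1227/625; -1227/625 1351/625]
step 1: x̄ = F·x = [139/125, -483/125]
step 1: P̄ = F·P·Fᵀ + Q = [4201/625 -247/625; -247/625 3834/625]
step 1: y = z − H·x̄ = [-1407/125]
step 1: S = H·P̄·Hᵀ + R = [70369/625]
step 1: K = P̄·Hᵀ·S⁻¹ = [-11862/70369; -10761/70369]
step 1: x' = x̄ + K·y = [211769/70369, -150780/70369]
step 1: P' = (I − K·H)·P̄ = [247861/70369 -232045/70369; -232045/70369 246393/70369]
step 2: x̄ = F·x = [28802/70369, -272758/70369]
step 2: P̄ = F·P·Fᵀ + Q = [565179/70369 -125737/70369; -125737/70369 520764/70369]
step 2: y = z − H·x̄ = [-872606/70369]
step 2: S = H·P̄·Hᵀ + R = [7791697/70369]
step 2: K = P̄·Hᵀ·S⁻¹ = [-1318326/7791697; -1185081/7791697]
step 2: x' = x̄ + K·y = [19536950/7791697, -15505960/7791697]
step 2: P' = (I − K·H)·P̄ = [37882023/7791697 -36124255/7791697; -36124255/7791697 37704363/7791697]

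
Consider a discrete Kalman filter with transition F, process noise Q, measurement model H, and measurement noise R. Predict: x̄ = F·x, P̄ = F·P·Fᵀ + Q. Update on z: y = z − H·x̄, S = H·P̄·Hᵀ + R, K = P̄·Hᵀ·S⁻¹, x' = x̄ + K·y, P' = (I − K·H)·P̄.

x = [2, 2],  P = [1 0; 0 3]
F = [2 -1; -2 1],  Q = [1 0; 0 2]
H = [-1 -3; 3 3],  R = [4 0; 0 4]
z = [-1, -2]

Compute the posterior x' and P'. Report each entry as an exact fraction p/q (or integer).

x' = [-451/570, 11/30]
P' = [446/285 -16/15; -16/15 14/15]

x̄ = F·x = [2, -2]
P̄ = F·P·Fᵀ + Q = [8 -7; -7 9]
y = z − H·x̄ = [-5, -2]
S = H·P̄·Hᵀ + R = [51 -21; -21 31]
K = P̄·Hᵀ·S⁻¹ = [233/570 71/190; -13/30 -1/10]
x' = x̄ + K·y = [-451/570, 11/30]
P' = (I − K·H)·P̄ = [446/285 -16/15; -16/15 14/15]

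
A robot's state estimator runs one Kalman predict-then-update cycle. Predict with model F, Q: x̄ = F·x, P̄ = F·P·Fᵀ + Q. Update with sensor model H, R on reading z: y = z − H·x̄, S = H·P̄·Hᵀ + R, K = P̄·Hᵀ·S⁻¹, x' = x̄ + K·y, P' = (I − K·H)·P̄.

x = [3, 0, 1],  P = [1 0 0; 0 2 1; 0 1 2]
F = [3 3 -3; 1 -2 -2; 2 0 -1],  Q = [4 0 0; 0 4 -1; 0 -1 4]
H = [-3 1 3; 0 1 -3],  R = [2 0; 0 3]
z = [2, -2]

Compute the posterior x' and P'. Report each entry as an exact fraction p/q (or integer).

x̄ = F·x = [6, 1, 5]
P̄ = F·P·Fᵀ + Q = [31 3 9; 3 29 7; 9 7 10]
y = z − H·x̄ = [4, 12]
S = H·P̄·Hᵀ + R = [262 11; 11 80]
K = P̄·Hᵀ·S⁻¹ = [-4776/20839 -5595/20839; 456/2977 235/2977; 81/1603 -472/1603]
x' = x̄ + K·y = [38790/20839, 7621/2977, 2675/1603]
P' = (I − K·H)·P̄ = [210841/20839 43299/2977 8202/1603; 43299/2977 65757/2977 1668/229; 8202/1603 1668/229 4364/1603]

x' = [38790/20839, 7621/2977, 2675/1603]
P' = [210841/20839 43299/2977 8202/1603; 43299/2977 65757/2977 1668/229; 8202/1603 1668/229 4364/1603]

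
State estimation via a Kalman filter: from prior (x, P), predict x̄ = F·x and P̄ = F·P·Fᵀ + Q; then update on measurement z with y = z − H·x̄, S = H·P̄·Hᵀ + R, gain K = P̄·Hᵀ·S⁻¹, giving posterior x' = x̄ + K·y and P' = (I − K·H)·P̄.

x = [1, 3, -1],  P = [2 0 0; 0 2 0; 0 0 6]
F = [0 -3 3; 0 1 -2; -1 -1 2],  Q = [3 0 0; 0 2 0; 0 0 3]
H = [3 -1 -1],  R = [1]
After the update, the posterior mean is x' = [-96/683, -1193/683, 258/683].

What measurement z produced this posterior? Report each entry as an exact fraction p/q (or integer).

z = [1]

x̄ = F·x = [-12, 5, -6]
P̄ = F·P·Fᵀ + Q = [75 -42 42; -42 28 -26; 42 -26 31]
S = H·P̄·Hᵀ + R = [683]
K = P̄·Hᵀ·S⁻¹ = [225/683; -128/683; 121/683]
x' − x̄ = [8100/683, -4608/683, 4356/683] = K·y
y = (KᵀK)⁻¹·Kᵀ·(x' − x̄) = [36]
z = y + H·x̄ = [36] + [-35] = [1]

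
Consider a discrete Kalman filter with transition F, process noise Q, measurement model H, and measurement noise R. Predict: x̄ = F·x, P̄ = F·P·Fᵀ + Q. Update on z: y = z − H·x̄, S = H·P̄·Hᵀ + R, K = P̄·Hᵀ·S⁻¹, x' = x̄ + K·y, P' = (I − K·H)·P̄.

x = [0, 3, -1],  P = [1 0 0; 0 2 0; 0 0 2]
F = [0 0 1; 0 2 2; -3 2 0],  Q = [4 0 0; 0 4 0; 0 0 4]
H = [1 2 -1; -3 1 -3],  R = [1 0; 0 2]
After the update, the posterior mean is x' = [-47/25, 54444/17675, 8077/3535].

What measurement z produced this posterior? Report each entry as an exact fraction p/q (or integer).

z = [2, 2]

x̄ = F·x = [-1, 4, 6]
P̄ = F·P·Fᵀ + Q = [6 4 0; 4 20 8; 0 8 21]
S = H·P̄·Hᵀ + R = [92 9; 9 193]
K = P̄·Hᵀ·S⁻¹ = [4/25 -2/25; 7092/17675 -1796/17675; -94/3535 -1003/3535]
x' − x̄ = [-22/25, -16256/17675, -13133/3535] = K·y
y = (KᵀK)⁻¹·Kᵀ·(x' − x̄) = [1, 13]
z = y + H·x̄ = [1, 13] + [1, -11] = [2, 2]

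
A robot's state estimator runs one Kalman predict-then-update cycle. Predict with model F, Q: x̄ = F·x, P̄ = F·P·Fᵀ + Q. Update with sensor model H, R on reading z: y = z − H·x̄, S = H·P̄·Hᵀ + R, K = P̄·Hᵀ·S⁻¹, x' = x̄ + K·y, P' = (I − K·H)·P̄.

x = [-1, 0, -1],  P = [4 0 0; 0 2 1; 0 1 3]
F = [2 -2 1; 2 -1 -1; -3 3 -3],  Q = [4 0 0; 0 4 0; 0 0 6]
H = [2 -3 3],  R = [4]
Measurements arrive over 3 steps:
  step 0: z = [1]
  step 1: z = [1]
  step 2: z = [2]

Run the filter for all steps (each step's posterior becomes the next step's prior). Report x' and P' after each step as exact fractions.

step 0: x' = [-303/353, 403/353, 732/353], P' = [3699/353 522/353 -2016/353; 522/353 3699/353 3279/353; -2016/353 3279/353 4755/353]
step 1: x' = [-26896/45727, -91283/45727, -5226/4157], P' = [3398567/320089 2707410/320089 34560/29099; 2707410/320089 4683436/320089 249408/29099; 34560/29099 249408/29099 230700/29099]
step 2: x' = [147340956/168146189, 73179251/168146189, 84287505/168146189], P' = [1661040976/168146189 1272268948/168146189 141256044/168146189; 1272268948/168146189 2316340840/168146189 1411282032/168146189; 141256044/168146189 1411282032/168146189 1350162588/168146189]

step 0: x̄ = F·x = [-3, -1, 6]
step 0: P̄ = F·P·Fᵀ + Q = [27 18 -36; 18 27 -21; -36 -21 69]
step 0: y = z − H·x̄ = [-14]
step 0: S = H·P̄·Hᵀ + R = [706]
step 0: K = P̄·Hᵀ·S⁻¹ = [-54/353; -54/353; 99/353]
step 0: x' = x̄ + K·y = [-303/353, 403/353, 732/353]
step 0: P' = (I − K·H)·P̄ = [3699/353 522/353 -2016/353; 522/353 3699/353 3279/353; -2016/353 3279/353 4755/353]
step 1: x̄ = F·x = [-680/353, -1741/353, -78/353]
step 1: P̄ = F·P·Fᵀ + Q = [10403/353 17586/353 -4734/353; 17586/353 37196/353 -8280/353; -4734/353 -8280/353 6789/353]
step 1: y = z − H·x̄ = [-3276/353]
step 1: S = H·P̄·Hᵀ + R = [320089/353]
step 1: K = P̄·Hᵀ·S⁻¹ = [-46154/320089; -101256/320089; 3249/29099]
step 1: x' = x̄ + K·y = [-26896/45727, -91283/45727, -5226/4157]
step 1: P' = (I − K·H)·P̄ = [3398567/320089 2707410/320089 34560/29099; 2707410/320089 4683436/320089 249408/29099; 34560/29099 249408/29099 230700/29099]
step 2: x̄ = F·x = [71288/45727, 94977/45727, -20703/45727]
step 2: P̄ = F·P·Fᵀ + Q = [719068/45727 988924/45727 -335178/45727; 988924/45727 15232456/320089 -3602400/320089; -335178/45727 -3602400/320089 6224577/320089]
step 2: y = z − H·x̄ = [295918/45727]
step 2: S = H·P̄·Hᵀ + R = [168146189/320089]
step 2: K = P̄·Hᵀ·S⁻¹ = [-17739190/168146189; -42659632/168146189; 24788439/168146189]
step 2: x' = x̄ + K·y = [147340956/168146189, 73179251/168146189, 84287505/168146189]
step 2: P' = (I − K·H)·P̄ = [1661040976/168146189 1272268948/168146189 141256044/168146189; 1272268948/168146189 2316340840/168146189 1411282032/168146189; 141256044/168146189 1411282032/168146189 1350162588/168146189]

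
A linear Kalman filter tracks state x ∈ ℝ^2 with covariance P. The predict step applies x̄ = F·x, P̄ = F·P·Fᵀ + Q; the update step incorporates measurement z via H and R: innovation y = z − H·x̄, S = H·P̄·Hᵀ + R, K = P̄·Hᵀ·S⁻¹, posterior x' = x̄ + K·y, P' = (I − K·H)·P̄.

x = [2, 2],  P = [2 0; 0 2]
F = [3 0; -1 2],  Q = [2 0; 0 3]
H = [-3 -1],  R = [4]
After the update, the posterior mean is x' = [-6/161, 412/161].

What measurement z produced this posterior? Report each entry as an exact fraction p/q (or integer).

z = [-2]

x̄ = F·x = [6, 2]
P̄ = F·P·Fᵀ + Q = [20 -6; -6 13]
S = H·P̄·Hᵀ + R = [161]
K = P̄·Hᵀ·S⁻¹ = [-54/161; 5/161]
x' − x̄ = [-972/161, 90/161] = K·y
y = (KᵀK)⁻¹·Kᵀ·(x' − x̄) = [18]
z = y + H·x̄ = [18] + [-20] = [-2]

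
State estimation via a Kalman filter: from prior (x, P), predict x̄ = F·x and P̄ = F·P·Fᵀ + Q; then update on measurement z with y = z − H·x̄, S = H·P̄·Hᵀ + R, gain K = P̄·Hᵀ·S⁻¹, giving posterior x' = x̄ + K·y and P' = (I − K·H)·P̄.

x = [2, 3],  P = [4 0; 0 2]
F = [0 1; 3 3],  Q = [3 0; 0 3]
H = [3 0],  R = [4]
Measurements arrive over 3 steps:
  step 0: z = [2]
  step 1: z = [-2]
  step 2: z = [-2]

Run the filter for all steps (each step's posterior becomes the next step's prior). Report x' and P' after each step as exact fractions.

step 0: x' = [6/7, 87/7], P' = [20/49 24/49; 24/49 2469/49]
step 1: x' = [-663/1187, 12951/4748], P' = [2616/5935 7479/5935; 7479/5935 859719/23740]
step 2: x' = [-5326614/8473411, -26392941/8473411], P' = [3723756/8473411 10675620/8473411; 10675620/8473411 312535182/8473411]

step 0: x̄ = F·x = [3, 15]
step 0: P̄ = F·P·Fᵀ + Q = [5 6; 6 57]
step 0: y = z − H·x̄ = [-7]
step 0: S = H·P̄·Hᵀ + R = [49]
step 0: K = P̄·Hᵀ·S⁻¹ = [15/49; 18/49]
step 0: x' = x̄ + K·y = [6/7, 87/7]
step 0: P' = (I − K·H)·P̄ = [20/49 24/49; 24/49 2469/49]
step 1: x̄ = F·x = [87/7, 279/7]
step 1: P̄ = F·P·Fᵀ + Q = [2616/49 7479/49; 7479/49 22980/49]
step 1: y = z − H·x̄ = [-275/7]
step 1: S = H·P̄·Hᵀ + R = [23740/49]
step 1: K = P̄·Hᵀ·S⁻¹ = [1962/5935; 22437/23740]
step 1: x' = x̄ + K·y = [-663/1187, 12951/4748]
step 1: P' = (I − K·H)·P̄ = [2616/5935 7479/5935; 7479/5935 859719/23740]
step 2: x̄ = F·x = [12951/4748, 30897/4748]
step 2: P̄ = F·P·Fᵀ + Q = [930939/23740 533781/4748; 533781/4748 1688271/4748]
step 2: y = z − H·x̄ = [-48349/4748]
step 2: S = H·P̄·Hᵀ + R = [8473411/23740]
step 2: K = P̄·Hᵀ·S⁻¹ = [2792817/8473411; 8006715/8473411]
step 2: x' = x̄ + K·y = [-5326614/8473411, -26392941/8473411]
step 2: P' = (I − K·H)·P̄ = [3723756/8473411 10675620/8473411; 10675620/8473411 312535182/8473411]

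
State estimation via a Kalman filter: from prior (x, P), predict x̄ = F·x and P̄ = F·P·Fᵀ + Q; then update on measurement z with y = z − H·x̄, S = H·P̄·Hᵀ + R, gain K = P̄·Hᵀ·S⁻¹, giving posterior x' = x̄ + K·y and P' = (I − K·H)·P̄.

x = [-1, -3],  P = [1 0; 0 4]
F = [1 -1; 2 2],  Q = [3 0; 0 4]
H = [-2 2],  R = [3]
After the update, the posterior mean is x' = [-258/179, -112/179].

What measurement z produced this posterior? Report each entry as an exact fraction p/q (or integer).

x̄ = F·x = [2, -8]
P̄ = F·P·Fᵀ + Q = [8 -6; -6 24]
S = H·P̄·Hᵀ + R = [179]
K = P̄·Hᵀ·S⁻¹ = [-28/179; 60/179]
x' − x̄ = [-616/179, 1320/179] = K·y
y = (KᵀK)⁻¹·Kᵀ·(x' − x̄) = [22]
z = y + H·x̄ = [22] + [-20] = [2]

z = [2]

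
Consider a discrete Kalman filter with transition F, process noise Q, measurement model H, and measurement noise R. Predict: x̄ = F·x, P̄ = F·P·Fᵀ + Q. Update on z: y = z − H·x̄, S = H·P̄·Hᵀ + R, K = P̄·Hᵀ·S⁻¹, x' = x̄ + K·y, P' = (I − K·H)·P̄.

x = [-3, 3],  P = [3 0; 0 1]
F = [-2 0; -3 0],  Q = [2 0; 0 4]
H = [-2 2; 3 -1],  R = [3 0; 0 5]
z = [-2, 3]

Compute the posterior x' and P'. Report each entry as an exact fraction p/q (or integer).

x' = [1530/1051, 812/1051]
P' = [1370/1051 1730/1051; 1730/1051 5635/2102]

x̄ = F·x = [6, 9]
P̄ = F·P·Fᵀ + Q = [14 18; 18 31]
y = z − H·x̄ = [-8, -6]
S = H·P̄·Hᵀ + R = [39 -2; -2 54]
K = P̄·Hᵀ·S⁻¹ = [240/1051 476/1051; 725/1051 949/2102]
x' = x̄ + K·y = [1530/1051, 812/1051]
P' = (I − K·H)·P̄ = [1370/1051 1730/1051; 1730/1051 5635/2102]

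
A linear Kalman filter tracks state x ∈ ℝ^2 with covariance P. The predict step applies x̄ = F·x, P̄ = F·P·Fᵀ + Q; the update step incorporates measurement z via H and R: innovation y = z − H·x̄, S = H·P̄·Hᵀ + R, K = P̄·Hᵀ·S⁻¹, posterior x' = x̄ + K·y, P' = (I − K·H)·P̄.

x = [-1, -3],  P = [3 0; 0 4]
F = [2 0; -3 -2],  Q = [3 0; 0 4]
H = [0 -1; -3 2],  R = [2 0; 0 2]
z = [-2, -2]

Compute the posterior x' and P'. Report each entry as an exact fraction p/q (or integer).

x̄ = F·x = [-2, 9]
P̄ = F·P·Fᵀ + Q = [15 -18; -18 47]
y = z − H·x̄ = [7, -26]
S = H·P̄·Hᵀ + R = [49 -148; -148 541]
K = P̄·Hᵀ·S⁻¹ = [-150/307 -87/307; -3523/4605 296/4605]
x' = x̄ + K·y = [598/307, 9088/4605]
P' = (I − K·H)·P̄ = [258/307 300/307; 300/307 7046/4605]

x' = [598/307, 9088/4605]
P' = [258/307 300/307; 300/307 7046/4605]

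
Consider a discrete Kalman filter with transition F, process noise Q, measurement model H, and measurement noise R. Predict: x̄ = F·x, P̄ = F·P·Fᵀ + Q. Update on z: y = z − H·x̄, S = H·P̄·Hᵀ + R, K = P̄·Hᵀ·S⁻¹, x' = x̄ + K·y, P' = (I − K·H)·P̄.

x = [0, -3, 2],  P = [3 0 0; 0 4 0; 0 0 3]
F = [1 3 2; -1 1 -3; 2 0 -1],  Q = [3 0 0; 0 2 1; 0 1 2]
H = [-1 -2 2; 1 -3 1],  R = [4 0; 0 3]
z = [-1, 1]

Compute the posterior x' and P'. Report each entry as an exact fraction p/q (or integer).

x' = [-169793/62431, -169660/62431, -274542/62431]
P' = [587304/62431 379602/62431 617328/62431; 379602/62431 300128/62431 477879/62431; 617328/62431 477879/62431 807249/62431]

x̄ = F·x = [-5, -9, -2]
P̄ = F·P·Fᵀ + Q = [54 -9 0; -9 36 4; 0 4 17]
y = z − H·x̄ = [-20, -19]
S = H·P̄·Hᵀ + R = [202 155; 155 428]
K = P̄·Hᵀ·S⁻¹ = [-27963/62431 21942/62431; -6025/62431 -14301/62431; 10353/62431 -3020/62431]
x' = x̄ + K·y = [-169793/62431, -169660/62431, -274542/62431]
P' = (I − K·H)·P̄ = [587304/62431 379602/62431 617328/62431; 379602/62431 300128/62431 477879/62431; 617328/62431 477879/62431 807249/62431]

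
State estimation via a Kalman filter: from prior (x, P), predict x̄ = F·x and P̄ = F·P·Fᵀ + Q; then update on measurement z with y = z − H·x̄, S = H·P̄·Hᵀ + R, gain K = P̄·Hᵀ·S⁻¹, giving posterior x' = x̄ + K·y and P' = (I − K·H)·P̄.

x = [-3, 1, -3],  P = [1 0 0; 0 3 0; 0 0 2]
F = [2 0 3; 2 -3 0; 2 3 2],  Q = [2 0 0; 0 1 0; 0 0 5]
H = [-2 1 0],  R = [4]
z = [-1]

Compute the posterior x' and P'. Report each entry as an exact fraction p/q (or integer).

x̄ = F·x = [-15, -9, -9]
P̄ = F·P·Fᵀ + Q = [24 4 16; 4 32 -23; 16 -23 44]
y = z − H·x̄ = [-22]
S = H·P̄·Hᵀ + R = [116]
K = P̄·Hᵀ·S⁻¹ = [-11/29; 6/29; -55/116]
x' = x̄ + K·y = [-193/29, -393/29, 83/58]
P' = (I − K·H)·P̄ = [212/29 380/29 -141/29; 380/29 784/29 -337/29; -141/29 -337/29 2079/116]

x' = [-193/29, -393/29, 83/58]
P' = [212/29 380/29 -141/29; 380/29 784/29 -337/29; -141/29 -337/29 2079/116]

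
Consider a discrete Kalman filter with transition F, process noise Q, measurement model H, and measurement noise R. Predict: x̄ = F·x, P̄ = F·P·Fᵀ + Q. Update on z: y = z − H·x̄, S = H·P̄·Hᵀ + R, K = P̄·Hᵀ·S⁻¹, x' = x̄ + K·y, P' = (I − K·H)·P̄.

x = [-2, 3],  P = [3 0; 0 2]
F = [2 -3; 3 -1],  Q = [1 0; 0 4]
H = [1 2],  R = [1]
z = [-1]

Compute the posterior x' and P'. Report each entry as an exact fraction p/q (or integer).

x̄ = F·x = [-13, -9]
P̄ = F·P·Fᵀ + Q = [31 24; 24 33]
y = z − H·x̄ = [30]
S = H·P̄·Hᵀ + R = [260]
K = P̄·Hᵀ·S⁻¹ = [79/260; 9/26]
x' = x̄ + K·y = [-101/26, 18/13]
P' = (I − K·H)·P̄ = [1819/260 -87/26; -87/26 24/13]

x' = [-101/26, 18/13]
P' = [1819/260 -87/26; -87/26 24/13]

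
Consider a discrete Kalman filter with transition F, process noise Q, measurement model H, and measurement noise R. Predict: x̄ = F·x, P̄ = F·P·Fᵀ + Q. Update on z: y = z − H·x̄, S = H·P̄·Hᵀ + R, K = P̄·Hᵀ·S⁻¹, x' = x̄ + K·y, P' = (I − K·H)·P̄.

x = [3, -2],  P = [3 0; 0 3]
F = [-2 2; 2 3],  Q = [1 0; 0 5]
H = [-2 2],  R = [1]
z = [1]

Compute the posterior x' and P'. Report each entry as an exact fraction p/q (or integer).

x̄ = F·x = [-10, 0]
P̄ = F·P·Fᵀ + Q = [25 6; 6 44]
y = z − H·x̄ = [-19]
S = H·P̄·Hᵀ + R = [229]
K = P̄·Hᵀ·S⁻¹ = [-38/229; 76/229]
x' = x̄ + K·y = [-1568/229, -1444/229]
P' = (I − K·H)·P̄ = [4281/229 4262/229; 4262/229 4300/229]

x' = [-1568/229, -1444/229]
P' = [4281/229 4262/229; 4262/229 4300/229]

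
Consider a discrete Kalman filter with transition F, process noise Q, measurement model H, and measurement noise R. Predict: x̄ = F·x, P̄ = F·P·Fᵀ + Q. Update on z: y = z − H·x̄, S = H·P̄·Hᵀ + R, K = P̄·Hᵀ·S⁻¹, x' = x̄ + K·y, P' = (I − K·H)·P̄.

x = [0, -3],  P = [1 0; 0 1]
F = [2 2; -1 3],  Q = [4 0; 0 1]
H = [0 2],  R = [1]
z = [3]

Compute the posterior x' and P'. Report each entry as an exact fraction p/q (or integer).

x̄ = F·x = [-6, -9]
P̄ = F·P·Fᵀ + Q = [12 4; 4 11]
y = z − H·x̄ = [21]
S = H·P̄·Hᵀ + R = [45]
K = P̄·Hᵀ·S⁻¹ = [8/45; 22/45]
x' = x̄ + K·y = [-34/15, 19/15]
P' = (I − K·H)·P̄ = [476/45 4/45; 4/45 11/45]

x' = [-34/15, 19/15]
P' = [476/45 4/45; 4/45 11/45]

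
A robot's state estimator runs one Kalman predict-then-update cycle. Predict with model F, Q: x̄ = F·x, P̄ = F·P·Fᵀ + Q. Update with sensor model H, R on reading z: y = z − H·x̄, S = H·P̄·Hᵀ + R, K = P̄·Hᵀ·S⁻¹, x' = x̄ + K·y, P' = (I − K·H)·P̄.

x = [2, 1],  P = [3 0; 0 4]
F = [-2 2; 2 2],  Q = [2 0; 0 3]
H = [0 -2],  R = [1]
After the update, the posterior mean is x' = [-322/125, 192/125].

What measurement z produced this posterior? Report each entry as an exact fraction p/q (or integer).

z = [-3]

x̄ = F·x = [-2, 6]
P̄ = F·P·Fᵀ + Q = [30 4; 4 31]
S = H·P̄·Hᵀ + R = [125]
K = P̄·Hᵀ·S⁻¹ = [-8/125; -62/125]
x' − x̄ = [-72/125, -558/125] = K·y
y = (KᵀK)⁻¹·Kᵀ·(x' − x̄) = [9]
z = y + H·x̄ = [9] + [-12] = [-3]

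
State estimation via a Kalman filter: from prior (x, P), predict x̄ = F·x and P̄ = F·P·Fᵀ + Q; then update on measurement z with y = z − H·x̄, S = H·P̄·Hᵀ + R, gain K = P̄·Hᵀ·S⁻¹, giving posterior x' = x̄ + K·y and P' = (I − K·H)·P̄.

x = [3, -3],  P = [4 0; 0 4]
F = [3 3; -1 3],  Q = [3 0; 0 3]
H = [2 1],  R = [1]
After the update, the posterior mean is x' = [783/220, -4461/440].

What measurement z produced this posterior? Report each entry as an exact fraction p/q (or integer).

z = [-3]

x̄ = F·x = [0, -12]
P̄ = F·P·Fᵀ + Q = [75 24; 24 43]
S = H·P̄·Hᵀ + R = [440]
K = P̄·Hᵀ·S⁻¹ = [87/220; 91/440]
x' − x̄ = [783/220, 819/440] = K·y
y = (KᵀK)⁻¹·Kᵀ·(x' − x̄) = [9]
z = y + H·x̄ = [9] + [-12] = [-3]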